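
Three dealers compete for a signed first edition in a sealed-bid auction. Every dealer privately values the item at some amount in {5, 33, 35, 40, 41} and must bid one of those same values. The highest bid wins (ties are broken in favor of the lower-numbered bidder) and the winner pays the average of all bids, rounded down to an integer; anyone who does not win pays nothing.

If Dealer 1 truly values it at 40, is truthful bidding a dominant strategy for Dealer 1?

Consider the case where Dealer 2 bids 5 and Dealer 3 bids 5.
Truthful bid 40: wins, pays 16, utility 40 - 16 = 24.
Bid 5 instead: wins, pays 5, utility 40 - 5 = 35.
Since 35 > 24, bidding 5 is strictly better here, so truthful bidding is not dominant.

No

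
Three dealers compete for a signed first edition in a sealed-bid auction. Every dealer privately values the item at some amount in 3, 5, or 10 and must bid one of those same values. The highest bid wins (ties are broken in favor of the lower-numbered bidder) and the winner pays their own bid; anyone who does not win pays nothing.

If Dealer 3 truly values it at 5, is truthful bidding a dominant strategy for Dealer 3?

Yes

Check each profile of the others' bids and compare truth against every alternative bid.
Others bid (3, 3): truth gives 0, best alternative gives 0.
Others bid (3, 5): truth gives 0, best alternative gives 0.
Others bid (3, 10): truth gives 0, best alternative gives 0.
Others bid (5, 3): truth gives 0, best alternative gives 0.
Others bid (5, 5): truth gives 0, best alternative gives 0.
Others bid (5, 10): truth gives 0, best alternative gives 0.
(Remaining 3 profiles checked similarly; truth is weakly best in each.)
In every case the truthful bid is at least as good as any alternative, so it is a dominant strategy.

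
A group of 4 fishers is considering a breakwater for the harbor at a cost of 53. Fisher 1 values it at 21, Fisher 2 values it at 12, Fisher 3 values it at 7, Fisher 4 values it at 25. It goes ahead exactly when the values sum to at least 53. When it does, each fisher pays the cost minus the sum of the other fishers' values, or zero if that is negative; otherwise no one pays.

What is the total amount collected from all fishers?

22

Total value 65 ≥ cost 53, so it is built.
Fisher 1: others sum to 44; max(0, 53 - 44) = 9.
Fisher 2: others sum to 53; max(0, 53 - 53) = 0.
Fisher 3: others sum to 58; max(0, 53 - 58) = 0.
Fisher 4: others sum to 40; max(0, 53 - 40) = 13.
Total collected = 9 + 0 + 0 + 13 = 22.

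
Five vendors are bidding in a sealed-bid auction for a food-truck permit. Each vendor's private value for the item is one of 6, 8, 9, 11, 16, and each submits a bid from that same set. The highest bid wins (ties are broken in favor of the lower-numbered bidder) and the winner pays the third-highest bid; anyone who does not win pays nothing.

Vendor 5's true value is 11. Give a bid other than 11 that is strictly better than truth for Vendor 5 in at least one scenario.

Suppose Vendor 1 bids 6, Vendor 2 bids 6, Vendor 3 bids 6 and Vendor 4 bids 11.
Bid 11: loses, pays 0, utility 0.
Bid 16: wins, pays 6, utility 11 - 6 = 5.
So bidding 16 beats truth here (5 > 0).

16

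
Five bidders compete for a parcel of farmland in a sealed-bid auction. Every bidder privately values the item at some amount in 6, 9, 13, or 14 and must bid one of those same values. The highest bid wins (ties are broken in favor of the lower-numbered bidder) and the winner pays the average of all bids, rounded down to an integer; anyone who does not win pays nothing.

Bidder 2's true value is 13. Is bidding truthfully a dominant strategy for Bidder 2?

Consider the case where Bidder 1 bids 6, Bidder 3 bids 6, Bidder 4 bids 6 and Bidder 5 bids 6.
Truthful bid 13: wins, pays 7, utility 13 - 7 = 6.
Bid 9 instead: wins, pays 6, utility 13 - 6 = 7.
Since 7 > 6, bidding 9 is strictly better here, so truthful bidding is not dominant.

No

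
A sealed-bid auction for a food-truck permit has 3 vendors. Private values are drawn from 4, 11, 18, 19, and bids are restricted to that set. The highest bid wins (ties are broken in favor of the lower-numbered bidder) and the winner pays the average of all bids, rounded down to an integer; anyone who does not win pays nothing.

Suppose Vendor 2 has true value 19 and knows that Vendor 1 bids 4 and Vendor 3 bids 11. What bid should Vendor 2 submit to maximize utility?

11

Bid 4: loses, pays 0, utility 0.
Bid 11: wins, pays 8, utility 19 - 8 = 11.
Bid 18: wins, pays 11, utility 19 - 11 = 8.
Bid 19: wins, pays 11, utility 19 - 11 = 8.
The best choice is 11 with utility 11.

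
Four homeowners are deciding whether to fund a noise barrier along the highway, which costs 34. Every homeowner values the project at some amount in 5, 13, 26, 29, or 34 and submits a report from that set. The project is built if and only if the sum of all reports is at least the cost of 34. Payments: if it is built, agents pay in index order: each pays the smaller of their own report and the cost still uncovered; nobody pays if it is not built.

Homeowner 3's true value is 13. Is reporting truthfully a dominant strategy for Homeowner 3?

Consider the case where Homeowner 1 reports 5, Homeowner 2 reports 5 and Homeowner 4 reports 26.
Truthful report 13: project built, pays 13, utility 13 - 13 = 0.
Report 5 instead: project built, pays 5, utility 13 - 5 = 8.
Since 8 > 0, reporting 5 is strictly better here, so truthful reporting is not dominant.

No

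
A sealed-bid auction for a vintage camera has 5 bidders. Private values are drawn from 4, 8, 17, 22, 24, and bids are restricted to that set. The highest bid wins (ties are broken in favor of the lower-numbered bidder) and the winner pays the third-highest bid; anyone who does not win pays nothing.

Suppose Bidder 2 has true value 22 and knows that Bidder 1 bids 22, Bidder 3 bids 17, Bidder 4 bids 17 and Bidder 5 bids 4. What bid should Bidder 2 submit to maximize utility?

24

Bid 4: loses, pays 0, utility 0.
Bid 8: loses, pays 0, utility 0.
Bid 17: loses, pays 0, utility 0.
Bid 22: loses, pays 0, utility 0.
Bid 24: wins, pays 17, utility 22 - 17 = 5.
The best choice is 24 with utility 5.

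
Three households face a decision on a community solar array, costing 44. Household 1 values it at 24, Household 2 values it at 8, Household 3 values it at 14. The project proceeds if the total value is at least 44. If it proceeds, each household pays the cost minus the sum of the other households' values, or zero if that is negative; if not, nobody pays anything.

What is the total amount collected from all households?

Total value 46 ≥ cost 44, so it is built.
Household 1: others sum to 22; max(0, 44 - 22) = 22.
Household 2: others sum to 38; max(0, 44 - 38) = 6.
Household 3: others sum to 32; max(0, 44 - 32) = 12.
Total collected = 22 + 6 + 12 = 40.

40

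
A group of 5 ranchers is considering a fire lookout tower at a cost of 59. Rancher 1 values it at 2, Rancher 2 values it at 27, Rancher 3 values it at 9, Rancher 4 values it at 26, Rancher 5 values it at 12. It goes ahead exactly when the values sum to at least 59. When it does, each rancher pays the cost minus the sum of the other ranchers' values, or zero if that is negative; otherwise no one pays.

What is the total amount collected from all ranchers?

19

Total value 76 ≥ cost 59, so it is built.
Rancher 1: others sum to 74; max(0, 59 - 74) = 0.
Rancher 2: others sum to 49; max(0, 59 - 49) = 10.
Rancher 3: others sum to 67; max(0, 59 - 67) = 0.
Rancher 4: others sum to 50; max(0, 59 - 50) = 9.
Rancher 5: others sum to 64; max(0, 59 - 64) = 0.
Total collected = 0 + 10 + 0 + 9 + 0 = 19.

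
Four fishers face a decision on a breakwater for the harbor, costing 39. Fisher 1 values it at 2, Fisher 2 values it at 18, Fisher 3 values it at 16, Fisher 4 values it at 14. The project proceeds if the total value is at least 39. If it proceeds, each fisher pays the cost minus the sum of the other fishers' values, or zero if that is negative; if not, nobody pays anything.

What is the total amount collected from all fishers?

Total value 50 ≥ cost 39, so it is built.
Fisher 1: others sum to 48; max(0, 39 - 48) = 0.
Fisher 2: others sum to 32; max(0, 39 - 32) = 7.
Fisher 3: others sum to 34; max(0, 39 - 34) = 5.
Fisher 4: others sum to 36; max(0, 39 - 36) = 3.
Total collected = 0 + 7 + 5 + 3 = 15.

15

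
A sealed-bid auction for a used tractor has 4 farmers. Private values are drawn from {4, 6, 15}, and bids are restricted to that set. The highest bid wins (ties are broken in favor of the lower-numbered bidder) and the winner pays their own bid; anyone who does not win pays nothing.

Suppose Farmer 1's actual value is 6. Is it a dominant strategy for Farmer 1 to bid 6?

No

Consider the case where Farmer 2 bids 4, Farmer 3 bids 4 and Farmer 4 bids 4.
Truthful bid 6: wins, pays 6, utility 6 - 6 = 0.
Bid 4 instead: wins, pays 4, utility 6 - 4 = 2.
Since 2 > 0, bidding 4 is strictly better here, so truthful bidding is not dominant.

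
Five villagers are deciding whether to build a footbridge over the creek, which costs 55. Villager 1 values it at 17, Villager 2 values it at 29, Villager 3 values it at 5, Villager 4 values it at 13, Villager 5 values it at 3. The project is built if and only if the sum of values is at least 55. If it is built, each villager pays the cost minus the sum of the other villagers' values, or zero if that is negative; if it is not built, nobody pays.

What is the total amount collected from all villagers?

Total value 67 ≥ cost 55, so it is built.
Villager 1: others sum to 50; max(0, 55 - 50) = 5.
Villager 2: others sum to 38; max(0, 55 - 38) = 17.
Villager 3: others sum to 62; max(0, 55 - 62) = 0.
Villager 4: others sum to 54; max(0, 55 - 54) = 1.
Villager 5: others sum to 64; max(0, 55 - 64) = 0.
Total collected = 5 + 17 + 0 + 1 + 0 = 23.

23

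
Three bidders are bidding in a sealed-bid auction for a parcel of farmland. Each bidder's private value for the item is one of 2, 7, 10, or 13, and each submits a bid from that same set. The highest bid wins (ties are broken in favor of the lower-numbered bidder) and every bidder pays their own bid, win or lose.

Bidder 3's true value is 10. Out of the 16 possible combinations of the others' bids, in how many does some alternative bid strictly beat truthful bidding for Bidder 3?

Others bid (2, 2): truth gives 0; bid 7 gives 3 > 0. Violating.
Others bid (2, 10): truth gives -10; bid 2 gives -2 > -10. Violating.
Others bid (2, 13): truth gives -10; bid 2 gives -2 > -10. Violating.
Others bid (7, 10): truth gives -10; bid 2 gives -2 > -10. Violating.
Others bid (2, 7): truth gives 0; no alternative beats it.
Others bid (7, 2): truth gives 0; no alternative beats it.
(Checking all 16 profiles: 13 have a profitable deviation, 3 do not.)

13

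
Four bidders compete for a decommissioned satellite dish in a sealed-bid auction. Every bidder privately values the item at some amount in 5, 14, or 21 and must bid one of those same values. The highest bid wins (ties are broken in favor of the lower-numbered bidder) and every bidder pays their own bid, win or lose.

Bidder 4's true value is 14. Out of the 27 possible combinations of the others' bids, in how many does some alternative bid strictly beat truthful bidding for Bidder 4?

Others bid (5, 5, 14): truth gives -14; bid 5 gives -5 > -14. Violating.
Others bid (5, 5, 21): truth gives -14; bid 5 gives -5 > -14. Violating.
Others bid (5, 14, 5): truth gives -14; bid 5 gives -5 > -14. Violating.
Others bid (5, 14, 14): truth gives -14; bid 5 gives -5 > -14. Violating.
Others bid (5, 5, 5): truth gives 0; no alternative beats it.
(Checking all 27 profiles: 26 have a profitable deviation, 1 does not.)

26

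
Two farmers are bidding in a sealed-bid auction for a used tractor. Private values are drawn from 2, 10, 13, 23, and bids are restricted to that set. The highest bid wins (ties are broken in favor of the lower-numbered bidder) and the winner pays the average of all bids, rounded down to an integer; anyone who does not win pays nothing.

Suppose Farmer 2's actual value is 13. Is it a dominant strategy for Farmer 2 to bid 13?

No

Consider the case where Farmer 1 bids 2.
Truthful bid 13: wins, pays 7, utility 13 - 7 = 6.
Bid 10 instead: wins, pays 6, utility 13 - 6 = 7.
Since 7 > 6, bidding 10 is strictly better here, so truthful bidding is not dominant.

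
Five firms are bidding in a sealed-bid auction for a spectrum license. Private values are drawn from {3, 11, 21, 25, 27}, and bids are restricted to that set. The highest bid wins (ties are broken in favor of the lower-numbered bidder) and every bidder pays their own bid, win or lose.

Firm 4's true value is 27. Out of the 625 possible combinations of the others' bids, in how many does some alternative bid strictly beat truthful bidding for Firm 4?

413

Others bid (3, 3, 3, 3): truth gives 0; bid 11 gives 16 > 0. Violating.
Others bid (3, 3, 3, 11): truth gives 0; bid 11 gives 16 > 0. Violating.
Others bid (3, 3, 3, 21): truth gives 0; bid 21 gives 6 > 0. Violating.
Others bid (3, 3, 3, 25): truth gives 0; bid 25 gives 2 > 0. Violating.
Others bid (3, 3, 3, 27): truth gives 0; no alternative beats it.
Others bid (3, 3, 11, 27): truth gives 0; no alternative beats it.
(Checking all 625 profiles: 413 have a profitable deviation, 212 do not.)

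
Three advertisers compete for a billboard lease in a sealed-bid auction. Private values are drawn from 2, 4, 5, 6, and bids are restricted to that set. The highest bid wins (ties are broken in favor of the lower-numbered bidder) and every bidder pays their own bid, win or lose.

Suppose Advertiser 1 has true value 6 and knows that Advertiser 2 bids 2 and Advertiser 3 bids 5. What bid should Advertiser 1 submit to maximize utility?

5

Bid 2: loses but pays 2, utility -2.
Bid 4: loses but pays 4, utility -4.
Bid 5: wins, pays 5, utility 6 - 5 = 1.
Bid 6: wins, pays 6, utility 6 - 6 = 0.
The best choice is 5 with utility 1.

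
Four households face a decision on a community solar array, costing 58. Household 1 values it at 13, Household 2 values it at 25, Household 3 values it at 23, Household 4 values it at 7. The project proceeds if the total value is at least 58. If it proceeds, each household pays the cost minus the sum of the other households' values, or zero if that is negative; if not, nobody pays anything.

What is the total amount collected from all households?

31

Total value 68 ≥ cost 58, so it is built.
Household 1: others sum to 55; max(0, 58 - 55) = 3.
Household 2: others sum to 43; max(0, 58 - 43) = 15.
Household 3: others sum to 45; max(0, 58 - 45) = 13.
Household 4: others sum to 61; max(0, 58 - 61) = 0.
Total collected = 3 + 15 + 13 + 0 = 31.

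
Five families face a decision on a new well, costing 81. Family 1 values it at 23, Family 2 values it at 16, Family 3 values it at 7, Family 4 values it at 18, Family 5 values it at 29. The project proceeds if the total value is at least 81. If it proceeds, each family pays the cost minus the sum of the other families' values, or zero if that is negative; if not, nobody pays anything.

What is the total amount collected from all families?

Total value 93 ≥ cost 81, so it is built.
Family 1: others sum to 70; max(0, 81 - 70) = 11.
Family 2: others sum to 77; max(0, 81 - 77) = 4.
Family 3: others sum to 86; max(0, 81 - 86) = 0.
Family 4: others sum to 75; max(0, 81 - 75) = 6.
Family 5: others sum to 64; max(0, 81 - 64) = 17.
Total collected = 11 + 4 + 0 + 6 + 17 = 38.

38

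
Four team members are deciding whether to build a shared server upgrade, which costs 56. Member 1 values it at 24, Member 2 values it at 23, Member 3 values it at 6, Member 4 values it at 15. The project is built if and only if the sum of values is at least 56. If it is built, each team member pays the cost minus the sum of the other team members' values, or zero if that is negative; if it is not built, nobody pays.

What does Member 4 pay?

Total value 68 ≥ cost 56, so the project is built.
The other team members' values sum to 53.
Cost minus that sum is 56 - 53 = 3.

3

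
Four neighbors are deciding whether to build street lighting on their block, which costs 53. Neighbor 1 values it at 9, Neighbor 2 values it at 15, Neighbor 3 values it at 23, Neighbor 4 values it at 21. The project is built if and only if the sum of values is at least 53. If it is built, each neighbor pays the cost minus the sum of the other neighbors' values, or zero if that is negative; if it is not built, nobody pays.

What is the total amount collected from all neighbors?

Total value 68 ≥ cost 53, so it is built.
Neighbor 1: others sum to 59; max(0, 53 - 59) = 0.
Neighbor 2: others sum to 53; max(0, 53 - 53) = 0.
Neighbor 3: others sum to 45; max(0, 53 - 45) = 8.
Neighbor 4: others sum to 47; max(0, 53 - 47) = 6.
Total collected = 0 + 0 + 8 + 6 = 14.

14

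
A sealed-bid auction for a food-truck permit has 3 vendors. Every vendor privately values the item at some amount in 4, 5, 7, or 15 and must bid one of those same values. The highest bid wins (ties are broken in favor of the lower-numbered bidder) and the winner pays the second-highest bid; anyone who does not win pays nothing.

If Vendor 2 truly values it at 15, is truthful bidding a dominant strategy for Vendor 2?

Yes

Check each profile of the others' bids and compare truth against every alternative bid.
Others bid (7, 4): truth gives 8, best alternative gives 0.
Others bid (7, 5): truth gives 8, best alternative gives 0.
Others bid (7, 7): truth gives 8, best alternative gives 0.
Others bid (4, 4): truth gives 11, best alternative gives 11.
Others bid (4, 5): truth gives 10, best alternative gives 10.
Others bid (5, 4): truth gives 10, best alternative gives 10.
(Remaining 10 profiles checked similarly; truth is weakly best in each.)
In every case the truthful bid is at least as good as any alternative, so it is a dominant strategy.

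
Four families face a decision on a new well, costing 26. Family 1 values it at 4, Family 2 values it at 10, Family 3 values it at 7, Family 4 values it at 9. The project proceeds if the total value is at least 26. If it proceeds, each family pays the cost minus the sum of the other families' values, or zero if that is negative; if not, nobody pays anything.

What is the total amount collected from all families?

14

Total value 30 ≥ cost 26, so it is built.
Family 1: others sum to 26; max(0, 26 - 26) = 0.
Family 2: others sum to 20; max(0, 26 - 20) = 6.
Family 3: others sum to 23; max(0, 26 - 23) = 3.
Family 4: others sum to 21; max(0, 26 - 21) = 5.
Total collected = 0 + 6 + 3 + 5 = 14.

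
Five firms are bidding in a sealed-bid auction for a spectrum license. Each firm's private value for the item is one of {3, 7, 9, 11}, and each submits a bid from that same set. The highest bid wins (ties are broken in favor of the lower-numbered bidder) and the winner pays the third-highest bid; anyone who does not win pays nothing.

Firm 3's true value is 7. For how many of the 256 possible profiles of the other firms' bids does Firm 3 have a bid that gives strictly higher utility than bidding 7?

Others bid (3, 3, 3, 9): truth gives 0; bid 9 gives 4 > 0. Violating.
Others bid (3, 3, 3, 11): truth gives 0; bid 11 gives 4 > 0. Violating.
Others bid (3, 3, 9, 3): truth gives 0; bid 9 gives 4 > 0. Violating.
Others bid (3, 3, 11, 3): truth gives 0; bid 11 gives 4 > 0. Violating.
Others bid (3, 3, 3, 3): truth gives 4; no alternative beats it.
Others bid (3, 3, 3, 7): truth gives 4; no alternative beats it.
(Checking all 256 profiles: 8 have a profitable deviation, 248 do not.)

8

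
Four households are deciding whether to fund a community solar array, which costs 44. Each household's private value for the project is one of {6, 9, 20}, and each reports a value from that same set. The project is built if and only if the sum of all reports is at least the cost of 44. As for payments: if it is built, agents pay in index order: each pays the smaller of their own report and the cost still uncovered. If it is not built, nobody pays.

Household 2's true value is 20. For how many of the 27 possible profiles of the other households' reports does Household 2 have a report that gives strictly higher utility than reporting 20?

16

Others report (6, 9, 20): truth gives 0; report 9 gives 11 > 0. Violating.
Others report (6, 20, 9): truth gives 0; report 9 gives 11 > 0. Violating.
Others report (6, 20, 20): truth gives 0; report 6 gives 14 > 0. Violating.
Others report (9, 6, 20): truth gives 0; report 9 gives 11 > 0. Violating.
Others report (6, 6, 6): truth gives 0; no alternative beats it.
Others report (6, 6, 9): truth gives 0; no alternative beats it.
(Checking all 27 profiles: 16 have a profitable deviation, 11 do not.)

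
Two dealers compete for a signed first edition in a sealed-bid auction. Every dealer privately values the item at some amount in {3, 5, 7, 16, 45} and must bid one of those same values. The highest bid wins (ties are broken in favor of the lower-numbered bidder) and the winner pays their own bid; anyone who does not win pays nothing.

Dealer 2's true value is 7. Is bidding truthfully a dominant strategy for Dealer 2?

No

Consider the case where Dealer 1 bids 3.
Truthful bid 7: wins, pays 7, utility 7 - 7 = 0.
Bid 5 instead: wins, pays 5, utility 7 - 5 = 2.
Since 2 > 0, bidding 5 is strictly better here, so truthful bidding is not dominant.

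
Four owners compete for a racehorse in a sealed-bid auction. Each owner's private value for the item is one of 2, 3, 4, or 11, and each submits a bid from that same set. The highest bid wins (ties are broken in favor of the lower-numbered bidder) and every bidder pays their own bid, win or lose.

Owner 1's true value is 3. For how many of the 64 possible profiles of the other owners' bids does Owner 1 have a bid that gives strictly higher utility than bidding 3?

Others bid (2, 2, 2): truth gives 0; bid 2 gives 1 > 0. Violating.
Others bid (2, 2, 4): truth gives -3; bid 4 gives -1 > -3. Violating.
Others bid (2, 2, 11): truth gives -3; bid 2 gives -2 > -3. Violating.
Others bid (2, 3, 4): truth gives -3; bid 4 gives -1 > -3. Violating.
Others bid (2, 2, 3): truth gives 0; no alternative beats it.
Others bid (2, 3, 2): truth gives 0; no alternative beats it.
(Checking all 64 profiles: 57 have a profitable deviation, 7 do not.)

57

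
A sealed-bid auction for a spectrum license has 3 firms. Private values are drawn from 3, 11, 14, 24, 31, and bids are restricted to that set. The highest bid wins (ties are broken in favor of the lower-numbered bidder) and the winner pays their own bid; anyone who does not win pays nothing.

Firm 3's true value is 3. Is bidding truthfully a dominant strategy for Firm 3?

Check each profile of the others' bids and compare truth against every alternative bid.
Others bid (3, 3): truth gives 0, best alternative gives -8.
Others bid (3, 11): truth gives 0, best alternative gives 0.
Others bid (3, 14): truth gives 0, best alternative gives 0.
Others bid (3, 24): truth gives 0, best alternative gives 0.
Others bid (3, 31): truth gives 0, best alternative gives 0.
Others bid (11, 3): truth gives 0, best alternative gives 0.
(Remaining 19 profiles checked similarly; truth is weakly best in each.)
In every case the truthful bid is at least as good as any alternative, so it is a dominant strategy.

Yes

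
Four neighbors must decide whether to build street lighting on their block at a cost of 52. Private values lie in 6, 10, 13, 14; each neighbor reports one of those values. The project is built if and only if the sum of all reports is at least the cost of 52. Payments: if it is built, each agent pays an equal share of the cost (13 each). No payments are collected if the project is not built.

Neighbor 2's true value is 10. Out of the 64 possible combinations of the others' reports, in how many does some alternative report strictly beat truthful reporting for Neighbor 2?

Others report (14, 14, 14): truth gives -3; report 6 gives 0 > -3. Violating.
Others report (6, 6, 6): truth gives 0; no alternative beats it.
Others report (6, 6, 10): truth gives 0; no alternative beats it.
(Checking all 64 profiles: 1 has a profitable deviation, 63 do not.)

1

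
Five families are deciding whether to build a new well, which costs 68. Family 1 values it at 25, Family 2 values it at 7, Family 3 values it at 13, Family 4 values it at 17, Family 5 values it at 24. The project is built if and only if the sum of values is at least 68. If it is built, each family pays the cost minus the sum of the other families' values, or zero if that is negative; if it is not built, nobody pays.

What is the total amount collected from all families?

Total value 86 ≥ cost 68, so it is built.
Family 1: others sum to 61; max(0, 68 - 61) = 7.
Family 2: others sum to 79; max(0, 68 - 79) = 0.
Family 3: others sum to 73; max(0, 68 - 73) = 0.
Family 4: others sum to 69; max(0, 68 - 69) = 0.
Family 5: others sum to 62; max(0, 68 - 62) = 6.
Total collected = 7 + 0 + 0 + 0 + 6 = 13.

13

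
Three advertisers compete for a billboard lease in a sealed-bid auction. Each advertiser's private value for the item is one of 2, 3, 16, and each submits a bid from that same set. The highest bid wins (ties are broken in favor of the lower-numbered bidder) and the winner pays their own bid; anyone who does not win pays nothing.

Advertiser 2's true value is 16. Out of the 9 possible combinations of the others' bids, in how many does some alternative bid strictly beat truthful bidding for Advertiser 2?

2

Others bid (2, 2): truth gives 0; bid 3 gives 13 > 0. Violating.
Others bid (2, 3): truth gives 0; bid 3 gives 13 > 0. Violating.
Others bid (2, 16): truth gives 0; no alternative beats it.
Others bid (3, 2): truth gives 0; no alternative beats it.
(Checking all 9 profiles: 2 have a profitable deviation, 7 do not.)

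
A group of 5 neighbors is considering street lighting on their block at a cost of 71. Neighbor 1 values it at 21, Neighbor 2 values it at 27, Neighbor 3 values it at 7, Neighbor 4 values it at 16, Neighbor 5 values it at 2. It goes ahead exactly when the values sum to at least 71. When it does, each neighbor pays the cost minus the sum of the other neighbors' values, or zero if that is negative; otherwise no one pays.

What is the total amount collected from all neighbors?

Total value 73 ≥ cost 71, so it is built.
Neighbor 1: others sum to 52; max(0, 71 - 52) = 19.
Neighbor 2: others sum to 46; max(0, 71 - 46) = 25.
Neighbor 3: others sum to 66; max(0, 71 - 66) = 5.
Neighbor 4: others sum to 57; max(0, 71 - 57) = 14.
Neighbor 5: others sum to 71; max(0, 71 - 71) = 0.
Total collected = 19 + 25 + 5 + 14 + 0 = 63.

63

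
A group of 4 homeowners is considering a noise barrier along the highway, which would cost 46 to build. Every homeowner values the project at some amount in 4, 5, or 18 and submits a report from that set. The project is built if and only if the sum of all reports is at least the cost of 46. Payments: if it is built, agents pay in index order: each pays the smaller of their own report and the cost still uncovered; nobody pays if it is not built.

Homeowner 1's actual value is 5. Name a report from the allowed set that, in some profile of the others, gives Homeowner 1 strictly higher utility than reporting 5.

4

Suppose Homeowner 2 reports 18, Homeowner 3 reports 18 and Homeowner 4 reports 18.
Report 5: project built, pays 5, utility 5 - 5 = 0.
Report 4: project built, pays 4, utility 5 - 4 = 1.
So reporting 4 beats truth here (1 > 0).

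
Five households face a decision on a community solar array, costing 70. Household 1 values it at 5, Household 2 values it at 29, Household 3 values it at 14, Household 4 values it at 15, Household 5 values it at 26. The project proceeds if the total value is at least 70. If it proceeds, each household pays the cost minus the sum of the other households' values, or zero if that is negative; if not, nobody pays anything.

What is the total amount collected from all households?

Total value 89 ≥ cost 70, so it is built.
Household 1: others sum to 84; max(0, 70 - 84) = 0.
Household 2: others sum to 60; max(0, 70 - 60) = 10.
Household 3: others sum to 75; max(0, 70 - 75) = 0.
Household 4: others sum to 74; max(0, 70 - 74) = 0.
Household 5: others sum to 63; max(0, 70 - 63) = 7.
Total collected = 0 + 10 + 0 + 0 + 7 = 17.

17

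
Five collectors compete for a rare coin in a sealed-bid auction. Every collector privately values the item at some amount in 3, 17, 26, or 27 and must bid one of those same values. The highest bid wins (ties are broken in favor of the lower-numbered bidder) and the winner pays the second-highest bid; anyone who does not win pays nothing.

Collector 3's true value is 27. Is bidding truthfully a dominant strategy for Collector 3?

Check each profile of the others' bids and compare truth against every alternative bid.
Others bid (3, 26, 3, 3): truth gives 1, best alternative gives 0.
Others bid (3, 26, 3, 17): truth gives 1, best alternative gives 0.
Others bid (3, 26, 3, 26): truth gives 1, best alternative gives 0.
Others bid (3, 26, 17, 3): truth gives 1, best alternative gives 0.
Others bid (3, 26, 17, 17): truth gives 1, best alternative gives 0.
Others bid (3, 26, 17, 26): truth gives 1, best alternative gives 0.
(Remaining 250 profiles checked similarly; truth is weakly best in each.)
In every case the truthful bid is at least as good as any alternative, so it is a dominant strategy.

Yes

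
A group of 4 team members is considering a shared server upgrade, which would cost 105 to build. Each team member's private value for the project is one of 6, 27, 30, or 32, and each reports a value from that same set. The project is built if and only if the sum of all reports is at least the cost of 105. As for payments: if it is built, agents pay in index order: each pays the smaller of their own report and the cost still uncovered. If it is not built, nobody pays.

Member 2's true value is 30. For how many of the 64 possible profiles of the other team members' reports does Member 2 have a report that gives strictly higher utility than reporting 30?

Others report (27, 27, 27): truth gives 0; report 27 gives 3 > 0. Violating.
Others report (27, 27, 30): truth gives 0; report 27 gives 3 > 0. Violating.
Others report (27, 27, 32): truth gives 0; report 27 gives 3 > 0. Violating.
Others report (27, 30, 27): truth gives 0; report 27 gives 3 > 0. Violating.
Others report (6, 6, 6): truth gives 0; no alternative beats it.
Others report (6, 6, 27): truth gives 0; no alternative beats it.
(Checking all 64 profiles: 27 have a profitable deviation, 37 do not.)

27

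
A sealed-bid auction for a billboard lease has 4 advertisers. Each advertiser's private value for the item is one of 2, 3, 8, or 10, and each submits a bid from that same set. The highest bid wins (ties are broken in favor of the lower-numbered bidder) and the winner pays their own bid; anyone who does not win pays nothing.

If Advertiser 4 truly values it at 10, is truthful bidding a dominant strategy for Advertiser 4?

Consider the case where Advertiser 1 bids 2, Advertiser 2 bids 2 and Advertiser 3 bids 2.
Truthful bid 10: wins, pays 10, utility 10 - 10 = 0.
Bid 3 instead: wins, pays 3, utility 10 - 3 = 7.
Since 7 > 0, bidding 3 is strictly better here, so truthful bidding is not dominant.

No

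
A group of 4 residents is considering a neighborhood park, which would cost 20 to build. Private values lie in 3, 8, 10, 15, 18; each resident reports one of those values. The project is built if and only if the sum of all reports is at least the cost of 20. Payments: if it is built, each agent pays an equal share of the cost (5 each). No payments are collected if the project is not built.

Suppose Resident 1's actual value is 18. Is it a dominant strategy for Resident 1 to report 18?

Check each profile of the others' reports and compare truth against every alternative report.
Others report (3, 3, 3): truth gives 13, best alternative gives 13.
Others report (3, 3, 8): truth gives 13, best alternative gives 13.
Others report (3, 3, 10): truth gives 13, best alternative gives 13.
Others report (3, 3, 15): truth gives 13, best alternative gives 13.
Others report (3, 3, 18): truth gives 13, best alternative gives 13.
Others report (3, 8, 3): truth gives 13, best alternative gives 13.
(Remaining 119 profiles checked similarly; truth is weakly best in each.)
In every case the truthful report is at least as good as any alternative, so it is a dominant strategy.

Yes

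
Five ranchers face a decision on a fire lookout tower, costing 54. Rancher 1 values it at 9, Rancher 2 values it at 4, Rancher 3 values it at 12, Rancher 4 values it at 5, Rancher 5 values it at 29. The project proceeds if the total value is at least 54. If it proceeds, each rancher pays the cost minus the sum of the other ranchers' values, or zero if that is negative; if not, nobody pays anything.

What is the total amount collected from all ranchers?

Total value 59 ≥ cost 54, so it is built.
Rancher 1: others sum to 50; max(0, 54 - 50) = 4.
Rancher 2: others sum to 55; max(0, 54 - 55) = 0.
Rancher 3: others sum to 47; max(0, 54 - 47) = 7.
Rancher 4: others sum to 54; max(0, 54 - 54) = 0.
Rancher 5: others sum to 30; max(0, 54 - 30) = 24.
Total collected = 4 + 0 + 7 + 0 + 24 = 35.

35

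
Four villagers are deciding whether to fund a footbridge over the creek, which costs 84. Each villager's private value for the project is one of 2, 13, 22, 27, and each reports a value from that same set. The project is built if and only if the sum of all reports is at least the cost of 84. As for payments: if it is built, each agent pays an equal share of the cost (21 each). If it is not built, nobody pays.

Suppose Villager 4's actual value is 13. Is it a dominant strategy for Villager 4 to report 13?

Consider the case where Villager 1 reports 22, Villager 2 reports 22 and Villager 3 reports 27.
Truthful report 13: project built, pays 21, utility 13 - 21 = -8.
Report 2 instead: project not built, utility 0.
Since 0 > -8, reporting 2 is strictly better here, so truthful reporting is not dominant.

No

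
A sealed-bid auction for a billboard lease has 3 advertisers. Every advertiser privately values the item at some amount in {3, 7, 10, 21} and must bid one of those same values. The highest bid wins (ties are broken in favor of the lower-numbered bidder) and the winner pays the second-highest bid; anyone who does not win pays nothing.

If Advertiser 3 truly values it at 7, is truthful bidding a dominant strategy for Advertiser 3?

Yes

Check each profile of the others' bids and compare truth against every alternative bid.
Others bid (3, 3): truth gives 4, best alternative gives 4.
Others bid (3, 7): truth gives 0, best alternative gives 0.
Others bid (3, 10): truth gives 0, best alternative gives 0.
Others bid (3, 21): truth gives 0, best alternative gives 0.
Others bid (7, 3): truth gives 0, best alternative gives 0.
Others bid (7, 7): truth gives 0, best alternative gives 0.
(Remaining 10 profiles checked similarly; truth is weakly best in each.)
In every case the truthful bid is at least as good as any alternative, so it is a dominant strategy.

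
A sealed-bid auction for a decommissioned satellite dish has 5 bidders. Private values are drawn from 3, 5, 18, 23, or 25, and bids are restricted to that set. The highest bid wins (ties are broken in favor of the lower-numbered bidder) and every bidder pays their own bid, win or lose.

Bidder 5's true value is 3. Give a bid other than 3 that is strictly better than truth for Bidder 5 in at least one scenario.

5

Suppose Bidder 1 bids 3, Bidder 2 bids 3, Bidder 3 bids 3 and Bidder 4 bids 3.
Bid 3: loses but pays 3, utility -3.
Bid 5: wins, pays 5, utility 3 - 5 = -2.
So bidding 5 beats truth here (-2 > -3).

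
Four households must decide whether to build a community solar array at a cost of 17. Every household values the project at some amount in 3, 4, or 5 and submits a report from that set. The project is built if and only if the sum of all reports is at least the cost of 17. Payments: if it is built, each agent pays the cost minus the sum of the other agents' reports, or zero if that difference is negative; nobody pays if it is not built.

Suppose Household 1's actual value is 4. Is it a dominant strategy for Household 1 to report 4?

Check each profile of the others' reports and compare truth against every alternative report.
Others report (5, 5, 5): truth gives 2, best alternative gives 2.
Others report (4, 5, 5): truth gives 1, best alternative gives 1.
Others report (5, 4, 5): truth gives 1, best alternative gives 1.
Others report (5, 5, 4): truth gives 1, best alternative gives 1.
Others report (3, 3, 3): truth gives 0, best alternative gives 0.
Others report (3, 3, 4): truth gives 0, best alternative gives 0.
(Remaining 21 profiles checked similarly; truth is weakly best in each.)
In every case the truthful report is at least as good as any alternative, so it is a dominant strategy.

Yes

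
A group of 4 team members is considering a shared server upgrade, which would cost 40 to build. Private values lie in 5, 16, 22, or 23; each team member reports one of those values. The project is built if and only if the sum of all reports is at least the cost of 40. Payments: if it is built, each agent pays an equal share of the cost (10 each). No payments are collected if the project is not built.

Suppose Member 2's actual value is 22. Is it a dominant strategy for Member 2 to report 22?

Yes

Check each profile of the others' reports and compare truth against every alternative report.
Others report (5, 5, 16): truth gives 12, best alternative gives 12.
Others report (5, 5, 22): truth gives 12, best alternative gives 12.
Others report (5, 5, 23): truth gives 12, best alternative gives 12.
Others report (5, 16, 5): truth gives 12, best alternative gives 12.
Others report (5, 16, 16): truth gives 12, best alternative gives 12.
Others report (5, 16, 22): truth gives 12, best alternative gives 12.
(Remaining 58 profiles checked similarly; truth is weakly best in each.)
In every case the truthful report is at least as good as any alternative, so it is a dominant strategy.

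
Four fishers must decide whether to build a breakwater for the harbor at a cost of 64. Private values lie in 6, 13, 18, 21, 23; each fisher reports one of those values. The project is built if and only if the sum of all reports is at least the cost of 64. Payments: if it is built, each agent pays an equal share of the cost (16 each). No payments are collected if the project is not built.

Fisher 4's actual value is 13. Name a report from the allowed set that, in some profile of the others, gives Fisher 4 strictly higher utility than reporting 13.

6

Suppose Fisher 1 reports 6, Fisher 2 reports 23 and Fisher 3 reports 23.
Report 13: project built, pays 16, utility 13 - 16 = -3.
Report 6: project not built, utility 0.
So reporting 6 beats truth here (0 > -3).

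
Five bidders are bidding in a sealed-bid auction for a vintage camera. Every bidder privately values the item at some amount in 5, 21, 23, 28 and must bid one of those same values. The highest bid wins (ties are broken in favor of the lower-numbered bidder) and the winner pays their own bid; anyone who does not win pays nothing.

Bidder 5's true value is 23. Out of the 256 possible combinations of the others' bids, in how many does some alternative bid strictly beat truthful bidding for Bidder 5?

Others bid (5, 5, 5, 5): truth gives 0; bid 21 gives 2 > 0. Violating.
Others bid (5, 5, 5, 21): truth gives 0; no alternative beats it.
Others bid (5, 5, 5, 23): truth gives 0; no alternative beats it.
(Checking all 256 profiles: 1 has a profitable deviation, 255 do not.)

1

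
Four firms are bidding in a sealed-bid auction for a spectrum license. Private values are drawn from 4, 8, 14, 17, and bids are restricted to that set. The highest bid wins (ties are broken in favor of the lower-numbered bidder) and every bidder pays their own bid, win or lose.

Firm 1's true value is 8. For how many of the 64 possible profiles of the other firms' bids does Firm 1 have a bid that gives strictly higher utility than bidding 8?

Others bid (4, 4, 4): truth gives 0; bid 4 gives 4 > 0. Violating.
Others bid (4, 4, 14): truth gives -8; bid 4 gives -4 > -8. Violating.
Others bid (4, 4, 17): truth gives -8; bid 4 gives -4 > -8. Violating.
Others bid (4, 8, 14): truth gives -8; bid 4 gives -4 > -8. Violating.
Others bid (4, 4, 8): truth gives 0; no alternative beats it.
Others bid (4, 8, 4): truth gives 0; no alternative beats it.
(Checking all 64 profiles: 57 have a profitable deviation, 7 do not.)

57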